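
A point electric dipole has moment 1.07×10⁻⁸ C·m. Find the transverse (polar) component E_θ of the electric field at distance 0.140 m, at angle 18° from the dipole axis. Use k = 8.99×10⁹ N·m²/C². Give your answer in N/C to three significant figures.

For a dipole, E_θ = (kp sinθ)/r³.
kp/r³ = (8.99×10⁹)(1.07×10⁻⁸)/(0.140)³ = 3.506×10⁴ N/C.
E_θ = 3.506×10⁴·sin18° = 1.083×10⁴ N/C.

E_θ ≈ 1.08×10⁴ N/C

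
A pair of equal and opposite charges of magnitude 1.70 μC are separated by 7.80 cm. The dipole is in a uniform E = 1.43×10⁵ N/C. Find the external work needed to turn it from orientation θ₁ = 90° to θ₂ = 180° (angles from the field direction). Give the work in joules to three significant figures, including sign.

Dipole moment p = qd = (1.70×10⁻⁶ C)(0.0780 m) = 1.326×10⁻⁷ C·m.
W_ext = ΔU = U(θ₂) − U(θ₁) = −pE cosθ₂ − (−pE cosθ₁) = pE(cosθ₁ − cosθ₂).
W = (1.326×10⁻⁷)(1.43×10⁵)·(cos90° − cos180°) = (0.01896)·(+1.0000) = 0.01896 J.

W ≈ 0.0190 J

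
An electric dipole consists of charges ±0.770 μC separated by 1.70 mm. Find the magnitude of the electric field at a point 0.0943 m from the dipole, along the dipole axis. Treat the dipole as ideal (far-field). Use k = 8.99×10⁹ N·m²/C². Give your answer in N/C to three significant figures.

E ≈ 2.81×10⁴ N/C

Dipole moment p = qd = (7.70×10⁻⁷ C)(0.00170 m) = 1.309×10⁻⁹ C·m.
On the dipole axis E = 2kp/r³.
E = 2·(8.99×10⁹)(1.309×10⁻⁹) / (0.0943)³ = 2.807×10⁴ N/C.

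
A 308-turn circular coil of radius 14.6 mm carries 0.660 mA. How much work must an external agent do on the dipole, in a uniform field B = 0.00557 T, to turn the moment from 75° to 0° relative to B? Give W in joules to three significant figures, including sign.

W ≈ -5.62×10⁻⁷ J

m = NIA = NIπa² = 308·(6.60×10⁻⁴)·π·(0.0146)² = 1.361×10⁻⁴ A·m².
W_ext = ΔU = −mB cosθ₂ + mB cosθ₁ = mB(cosθ₁ − cosθ₂).
W = (1.361×10⁻⁴)(0.00557)·(cos75° − cos0°) = (7.581×10⁻⁷)·(-0.7412) = -5.619×10⁻⁷ J.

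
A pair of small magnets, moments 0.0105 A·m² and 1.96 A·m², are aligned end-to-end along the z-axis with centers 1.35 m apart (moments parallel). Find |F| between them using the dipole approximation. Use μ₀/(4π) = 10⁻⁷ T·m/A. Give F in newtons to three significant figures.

F ≈ 3.72×10⁻⁹ N

On-axis B of dipole 1: B = (μ₀/4π)·2m₁/r³. Force on dipole 2: F = m₂·dB/dr.
dB/dr = −(μ₀/4π)·6m₁/r⁴, so |F| = (μ₀/4π)·6m₁m₂/r⁴.
F = 6(10⁻⁷)(0.0105)(1.96)/(1.35)⁴ = 3.718×10⁻⁹ N.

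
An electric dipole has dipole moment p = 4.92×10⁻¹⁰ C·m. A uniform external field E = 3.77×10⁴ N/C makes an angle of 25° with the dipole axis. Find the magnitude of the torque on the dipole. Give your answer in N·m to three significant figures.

τ ≈ 7.84×10⁻⁶ N·m

Torque on an electric dipole: τ = pE sinθ.
τ = (4.92×10⁻¹⁰)(3.77×10⁴)·sin25° = 7.839×10⁻⁶ N·m.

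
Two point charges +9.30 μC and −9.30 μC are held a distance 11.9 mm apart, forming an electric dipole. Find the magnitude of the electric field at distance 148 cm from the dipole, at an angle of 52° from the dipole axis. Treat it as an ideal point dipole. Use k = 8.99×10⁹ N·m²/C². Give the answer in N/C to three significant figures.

Dipole moment p = qd = (9.30×10⁻⁶ C)(0.0119 m) = 1.107×10⁻⁷ C·m.
At angle θ the dipole field magnitude is E = (kp/r³)·√(1 + 3cos²θ).
kp/r³ = (8.99×10⁹)(1.107×10⁻⁷) / (1.48)³ = 307.0 N/C.
√(1 + 3cos²52°) = √(1 + 3·0.3790) = √2.1371 ≈ 1.4619.
E ≈ 307.0 × 1.462 = 448.8 N/C.

E ≈ 449 N/C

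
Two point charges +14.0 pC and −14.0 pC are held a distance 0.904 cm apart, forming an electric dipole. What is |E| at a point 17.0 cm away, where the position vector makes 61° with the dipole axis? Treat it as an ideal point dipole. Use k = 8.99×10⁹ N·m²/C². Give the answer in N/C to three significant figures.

Dipole moment p = qd = (1.40×10⁻¹¹ C)(0.00904 m) = 1.266×10⁻¹³ C·m.
At angle θ the dipole field magnitude is E = (kp/r³)·√(1 + 3cos²θ).
kp/r³ = (8.99×10⁹)(1.266×10⁻¹³) / (0.170)³ = 0.2317 N/C.
√(1 + 3cos²61°) = √(1 + 3·0.2350) = √1.7051 ≈ 1.3058.
E ≈ 0.2317 × 1.306 = 0.3025 N/C.

E ≈ 0.302 N/C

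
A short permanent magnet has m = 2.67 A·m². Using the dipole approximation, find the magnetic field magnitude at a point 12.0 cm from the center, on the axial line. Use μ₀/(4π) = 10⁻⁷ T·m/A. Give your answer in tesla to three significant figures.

B ≈ 3.09×10⁻⁴ T

On axis B = (μ₀/4π)·2m/r³.
B = 2·(10⁻⁷)·(2.67) / (0.120)³ = 3.090×10⁻⁴ T.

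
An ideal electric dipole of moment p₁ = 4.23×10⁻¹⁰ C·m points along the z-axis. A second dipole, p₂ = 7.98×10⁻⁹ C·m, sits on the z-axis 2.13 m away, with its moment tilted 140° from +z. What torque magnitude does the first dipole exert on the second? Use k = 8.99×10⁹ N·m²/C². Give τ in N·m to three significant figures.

The second dipole sits on the axis of the first, so the field there is axial: E₁ = 2kp₁/r³ along +z.
E₁ = 2(8.99×10⁹)(4.23×10⁻¹⁰)/(2.13)³ = 0.7870 N/C.
Torque on the second dipole: τ = p₂ E₁ sinθ.
τ = (7.98×10⁻⁹)(0.7870)·sin140° = 4.037×10⁻⁹ N·m.

τ ≈ 4.04×10⁻⁹ N·m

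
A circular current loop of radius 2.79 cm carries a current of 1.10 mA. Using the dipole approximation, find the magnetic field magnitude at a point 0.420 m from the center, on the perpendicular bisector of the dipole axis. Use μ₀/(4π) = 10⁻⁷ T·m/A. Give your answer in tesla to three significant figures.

Magnetic moment m = IA = Iπa² = (0.00110)·π·(0.0279)² = 2.69×10⁻⁶ A·m².
In the equatorial plane B = (μ₀/4π)·m/r³ (half the axial value).
B = (10⁻⁷)·(2.69×10⁻⁶) / (0.420)³ = 3.631×10⁻¹² T.

B ≈ 3.63×10⁻¹² T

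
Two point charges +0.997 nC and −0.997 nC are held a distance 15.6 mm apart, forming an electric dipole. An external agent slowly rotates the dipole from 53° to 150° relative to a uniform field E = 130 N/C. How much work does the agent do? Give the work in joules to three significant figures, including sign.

Dipole moment p = qd = (9.97×10⁻¹⁰ C)(0.0156 m) = 1.555×10⁻¹¹ C·m.
W_ext = ΔU = U(θ₂) − U(θ₁) = −pE cosθ₂ − (−pE cosθ₁) = pE(cosθ₁ − cosθ₂).
W = (1.555×10⁻¹¹)(130)·(cos53° − cos150°) = (2.022×10⁻⁹)·(+1.4678) = 2.967×10⁻⁹ J.

W ≈ 2.97×10⁻⁹ J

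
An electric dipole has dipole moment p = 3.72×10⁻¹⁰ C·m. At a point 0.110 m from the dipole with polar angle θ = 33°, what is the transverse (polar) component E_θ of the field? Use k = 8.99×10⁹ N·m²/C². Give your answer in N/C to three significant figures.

E_θ ≈ 1370 N/C

For a dipole, E_θ = (kp sinθ)/r³.
kp/r³ = (8.99×10⁹)(3.72×10⁻¹⁰)/(0.110)³ = 2513 N/C.
E_θ = 2513·sin33° = 1368 N/C.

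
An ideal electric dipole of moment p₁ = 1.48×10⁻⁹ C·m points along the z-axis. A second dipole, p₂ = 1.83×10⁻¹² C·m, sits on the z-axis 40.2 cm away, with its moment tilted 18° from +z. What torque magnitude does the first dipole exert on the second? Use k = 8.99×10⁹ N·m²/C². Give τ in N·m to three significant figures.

τ ≈ 2.32×10⁻¹⁰ N·m

The second dipole sits on the axis of the first, so the field there is axial: E₁ = 2kp₁/r³ along +z.
E₁ = 2(8.99×10⁹)(1.48×10⁻⁹)/(0.402)³ = 409.6 N/C.
Torque on the second dipole: τ = p₂ E₁ sinθ.
τ = (1.83×10⁻¹²)(409.6)·sin18° = 2.316×10⁻¹⁰ N·m.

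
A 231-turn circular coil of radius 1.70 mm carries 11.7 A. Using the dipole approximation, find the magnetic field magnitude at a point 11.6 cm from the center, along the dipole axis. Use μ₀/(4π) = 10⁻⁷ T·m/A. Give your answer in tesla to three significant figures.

m = NIA = NIπa² = 231·(11.7)·π·(0.00170)² = 0.02454 A·m².
On axis B = (μ₀/4π)·2m/r³.
B = 2·(10⁻⁷)·(0.02454) / (0.116)³ = 3.144×10⁻⁶ T.

B ≈ 3.14×10⁻⁶ T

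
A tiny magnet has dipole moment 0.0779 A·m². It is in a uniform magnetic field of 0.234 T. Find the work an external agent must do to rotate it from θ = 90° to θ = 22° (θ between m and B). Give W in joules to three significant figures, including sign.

W_ext = ΔU = −mB cosθ₂ + mB cosθ₁ = mB(cosθ₁ − cosθ₂).
W = (0.0779)(0.234)·(cos90° − cos22°) = (0.01823)·(-0.9272) = -0.01690 J.

W ≈ -0.0169 J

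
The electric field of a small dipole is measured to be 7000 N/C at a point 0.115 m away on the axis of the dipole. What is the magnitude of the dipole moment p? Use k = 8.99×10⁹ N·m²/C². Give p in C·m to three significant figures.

p ≈ 5.92×10⁻¹⁰ C·m

On axis E = 2kp/r³, so p = Er³/(2k).
p = (7000)·(0.115)³ / (2·8.99×10⁹) = 5.921×10⁻¹⁰ C·m.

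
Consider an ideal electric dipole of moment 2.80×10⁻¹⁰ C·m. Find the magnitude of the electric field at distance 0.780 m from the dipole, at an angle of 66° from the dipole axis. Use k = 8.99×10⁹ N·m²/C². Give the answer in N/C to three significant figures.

At angle θ the dipole field magnitude is E = (kp/r³)·√(1 + 3cos²θ).
kp/r³ = (8.99×10⁹)(2.80×10⁻¹⁰) / (0.780)³ = 5.304 N/C.
√(1 + 3cos²66°) = √(1 + 3·0.1654) = √1.4963 ≈ 1.2232.
E ≈ 5.304 × 1.223 = 6.488 N/C.

E ≈ 6.49 N/C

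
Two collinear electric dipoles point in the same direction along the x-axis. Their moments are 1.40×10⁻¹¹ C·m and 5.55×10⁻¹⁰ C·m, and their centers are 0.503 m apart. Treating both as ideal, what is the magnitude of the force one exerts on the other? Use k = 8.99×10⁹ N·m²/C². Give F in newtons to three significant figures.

F ≈ 6.55×10⁻⁹ N

On-axis field of dipole 1 at distance r: E = 2kp₁/r³. Force on dipole 2 is F = p₂·dE/dr (gradient along axis).
dE/dr = −6kp₁/r⁴, so |F| = 6kp₁p₂/r⁴ (attractive for aligned moments).
F = 6(8.99×10⁹)(1.40×10⁻¹¹)(5.55×10⁻¹⁰)/(0.503)⁴ = 6.547×10⁻⁹ N.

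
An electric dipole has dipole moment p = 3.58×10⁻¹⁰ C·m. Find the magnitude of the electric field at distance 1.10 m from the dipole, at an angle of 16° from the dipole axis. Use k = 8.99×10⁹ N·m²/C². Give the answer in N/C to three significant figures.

At angle θ the dipole field magnitude is E = (kp/r³)·√(1 + 3cos²θ).
kp/r³ = (8.99×10⁹)(3.58×10⁻¹⁰) / (1.10)³ = 2.418 N/C.
√(1 + 3cos²16°) = √(1 + 3·0.9240) = √3.7721 ≈ 1.9422.
E ≈ 2.418 × 1.942 = 4.696 N/C.

E ≈ 4.70 N/C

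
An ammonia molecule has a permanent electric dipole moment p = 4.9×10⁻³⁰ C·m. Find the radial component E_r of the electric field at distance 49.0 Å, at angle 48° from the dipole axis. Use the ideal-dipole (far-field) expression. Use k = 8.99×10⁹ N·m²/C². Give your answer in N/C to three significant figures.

E_r ≈ 5.01×10⁵ N/C

For a dipole, E_r = (2kp cosθ)/r³.
kp/r³ = (8.99×10⁹)(4.90×10⁻³⁰)/(4.90×10⁻⁹)³ = 3.744×10⁵ N/C.
E_r = 2·3.744×10⁵·cos48° = 5.011×10⁵ N/C.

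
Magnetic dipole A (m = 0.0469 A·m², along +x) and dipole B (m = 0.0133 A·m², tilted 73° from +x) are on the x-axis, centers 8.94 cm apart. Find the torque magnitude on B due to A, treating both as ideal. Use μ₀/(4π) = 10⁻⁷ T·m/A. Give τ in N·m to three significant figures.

Dipole B is on the axis of dipole A, so B₁ there is axial: B₁ = (μ₀/4π)·2m₁/r³ along +x.
B₁ = 2(10⁻⁷)(0.0469)/(0.0894)³ = 1.313×10⁻⁵ T.
τ = m₂ B₁ sinθ.
τ = (0.0133)(1.313×10⁻⁵)·sin73° = 1.670×10⁻⁷ N·m.

τ ≈ 1.67×10⁻⁷ N·m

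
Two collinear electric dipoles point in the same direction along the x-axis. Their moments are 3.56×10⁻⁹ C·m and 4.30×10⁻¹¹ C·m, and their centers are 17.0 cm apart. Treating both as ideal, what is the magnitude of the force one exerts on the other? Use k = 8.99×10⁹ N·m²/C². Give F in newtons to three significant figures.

F ≈ 9.89×10⁻⁶ N

On-axis field of dipole 1 at distance r: E = 2kp₁/r³. Force on dipole 2 is F = p₂·dE/dr (gradient along axis).
dE/dr = −6kp₁/r⁴, so |F| = 6kp₁p₂/r⁴ (attractive for aligned moments).
F = 6(8.99×10⁹)(3.56×10⁻⁹)(4.30×10⁻¹¹)/(0.170)⁴ = 9.886×10⁻⁶ N.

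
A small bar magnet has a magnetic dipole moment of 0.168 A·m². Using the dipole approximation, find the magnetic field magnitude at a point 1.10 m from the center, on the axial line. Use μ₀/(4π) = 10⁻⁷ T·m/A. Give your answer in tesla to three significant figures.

B ≈ 2.52×10⁻⁸ T

On axis B = (μ₀/4π)·2m/r³.
B = 2·(10⁻⁷)·(0.168) / (1.10)³ = 2.524×10⁻⁸ T.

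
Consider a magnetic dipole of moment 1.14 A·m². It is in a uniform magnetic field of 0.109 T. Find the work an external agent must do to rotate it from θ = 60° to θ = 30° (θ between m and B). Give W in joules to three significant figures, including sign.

W ≈ -0.0455 J

W_ext = ΔU = −mB cosθ₂ + mB cosθ₁ = mB(cosθ₁ − cosθ₂).
W = (1.14)(0.109)·(cos60° − cos30°) = (0.1243)·(-0.3660) = -0.04548 J.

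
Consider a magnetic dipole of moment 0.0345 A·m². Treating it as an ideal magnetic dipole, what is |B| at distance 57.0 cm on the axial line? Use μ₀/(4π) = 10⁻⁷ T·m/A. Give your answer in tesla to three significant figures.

B ≈ 3.73×10⁻⁸ T

On axis B = (μ₀/4π)·2m/r³.
B = 2·(10⁻⁷)·(0.0345) / (0.570)³ = 3.726×10⁻⁸ T.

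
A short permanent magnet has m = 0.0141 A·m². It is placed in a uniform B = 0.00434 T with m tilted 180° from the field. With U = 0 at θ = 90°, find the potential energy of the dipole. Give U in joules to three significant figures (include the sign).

U ≈ 6.12×10⁻⁵ J

U = −m·B = −mB cosθ.
U = −(0.0141)(0.00434)·cos180° = 6.119×10⁻⁵ J.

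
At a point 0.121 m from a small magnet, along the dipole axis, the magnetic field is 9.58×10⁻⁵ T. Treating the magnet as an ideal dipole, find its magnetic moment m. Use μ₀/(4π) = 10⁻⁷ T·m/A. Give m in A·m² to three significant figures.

On axis B = (μ₀/4π)·2m/r³, so m = Br³·4π/(μ₀·2).
m = (9.58×10⁻⁵)·(0.121)³ / (2·10⁻⁷) = 0.8486 A·m².

m ≈ 0.849 A·m²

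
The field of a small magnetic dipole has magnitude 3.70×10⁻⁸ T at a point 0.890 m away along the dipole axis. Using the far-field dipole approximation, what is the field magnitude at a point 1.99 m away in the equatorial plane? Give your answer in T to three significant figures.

Dipole fields scale as 1/r³ in the far field.
The axial field is twice the equatorial field at the same r, so the geometry factor is 1/2.
B₂ = B₁ · (1/2) · (r₁/r₂)³ = 3.70×10⁻⁸ · 0.5 · (0.890/1.99)³.
(r₁/r₂)³ = (0.4472)³ = 0.08946.
B₂ ≈ 1.655×10⁻⁹ T.

B ≈ 1.65×10⁻⁹ T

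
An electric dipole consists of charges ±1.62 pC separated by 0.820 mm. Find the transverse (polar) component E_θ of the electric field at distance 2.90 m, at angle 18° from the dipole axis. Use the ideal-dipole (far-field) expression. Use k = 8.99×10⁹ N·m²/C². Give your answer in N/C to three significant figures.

Dipole moment p = qd = (1.62×10⁻¹² C)(8.20×10⁻⁴ m) = 1.328×10⁻¹⁵ C·m.
For a dipole, E_θ = (kp sinθ)/r³.
kp/r³ = (8.99×10⁹)(1.328×10⁻¹⁵)/(2.90)³ = 4.895×10⁻⁷ N/C.
E_θ = 4.895×10⁻⁷·sin18° = 1.513×10⁻⁷ N/C.

E_θ ≈ 1.51×10⁻⁷ N/C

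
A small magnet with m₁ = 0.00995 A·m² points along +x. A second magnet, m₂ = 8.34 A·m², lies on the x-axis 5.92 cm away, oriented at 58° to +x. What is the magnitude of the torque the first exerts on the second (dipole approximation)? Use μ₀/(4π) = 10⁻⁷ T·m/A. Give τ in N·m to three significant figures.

τ ≈ 6.78×10⁻⁵ N·m

Dipole B is on the axis of dipole A, so B₁ there is axial: B₁ = (μ₀/4π)·2m₁/r³ along +x.
B₁ = 2(10⁻⁷)(0.00995)/(0.0592)³ = 9.592×10⁻⁶ T.
τ = m₂ B₁ sinθ.
τ = (8.34)(9.592×10⁻⁶)·sin58° = 6.784×10⁻⁵ N·m.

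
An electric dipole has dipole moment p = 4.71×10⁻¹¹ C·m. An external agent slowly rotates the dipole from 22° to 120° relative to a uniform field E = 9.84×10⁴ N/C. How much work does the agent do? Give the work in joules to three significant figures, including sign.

W ≈ 6.61×10⁻⁶ J

W_ext = ΔU = U(θ₂) − U(θ₁) = −pE cosθ₂ − (−pE cosθ₁) = pE(cosθ₁ − cosθ₂).
W = (4.71×10⁻¹¹)(9.84×10⁴)·(cos22° − cos120°) = (4.635×10⁻⁶)·(+1.4272) = 6.614×10⁻⁶ J.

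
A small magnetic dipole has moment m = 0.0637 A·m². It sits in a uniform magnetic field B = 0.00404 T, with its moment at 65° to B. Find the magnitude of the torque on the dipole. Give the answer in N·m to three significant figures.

Torque on a magnetic dipole: τ = mB sinθ.
τ = (0.0637)(0.00404)·sin65° = 2.332×10⁻⁴ N·m.

τ ≈ 2.33×10⁻⁴ N·m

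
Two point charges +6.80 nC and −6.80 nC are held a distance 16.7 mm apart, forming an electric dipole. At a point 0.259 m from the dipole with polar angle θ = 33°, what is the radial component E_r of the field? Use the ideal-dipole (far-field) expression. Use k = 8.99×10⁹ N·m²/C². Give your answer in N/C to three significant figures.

Dipole moment p = qd = (6.80×10⁻⁹ C)(0.0167 m) = 1.136×10⁻¹⁰ C·m.
For a dipole, E_r = (2kp cosθ)/r³.
kp/r³ = (8.99×10⁹)(1.136×10⁻¹⁰)/(0.259)³ = 58.78 N/C.
E_r = 2·58.78·cos33° = 98.60 N/C.

E_r ≈ 98.6 N/C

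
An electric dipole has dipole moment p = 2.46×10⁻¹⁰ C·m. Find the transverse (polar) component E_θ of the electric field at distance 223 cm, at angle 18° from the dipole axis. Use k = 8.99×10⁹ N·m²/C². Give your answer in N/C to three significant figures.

E_θ ≈ 0.0616 N/C

For a dipole, E_θ = (kp sinθ)/r³.
kp/r³ = (8.99×10⁹)(2.46×10⁻¹⁰)/(2.23)³ = 0.1994 N/C.
E_θ = 0.1994·sin18° = 0.06163 N/C.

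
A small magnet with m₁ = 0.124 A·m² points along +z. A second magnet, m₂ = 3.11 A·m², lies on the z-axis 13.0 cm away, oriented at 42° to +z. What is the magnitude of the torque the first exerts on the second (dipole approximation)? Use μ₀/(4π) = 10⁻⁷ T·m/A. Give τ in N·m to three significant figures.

Dipole B is on the axis of dipole A, so B₁ there is axial: B₁ = (μ₀/4π)·2m₁/r³ along +z.
B₁ = 2(10⁻⁷)(0.124)/(0.130)³ = 1.129×10⁻⁵ T.
τ = m₂ B₁ sinθ.
τ = (3.11)(1.129×10⁻⁵)·sin42° = 2.349×10⁻⁵ N·m.

τ ≈ 2.35×10⁻⁵ N·m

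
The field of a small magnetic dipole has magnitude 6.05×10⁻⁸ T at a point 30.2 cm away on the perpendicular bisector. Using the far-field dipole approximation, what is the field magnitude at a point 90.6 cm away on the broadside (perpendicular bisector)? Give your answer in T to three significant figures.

Dipole fields scale as 1/r³ in the far field; the geometry is the same at both points.
B₂ = B₁ · (r₁/r₂)³ = 6.05×10⁻⁸ · (30.2/90.6)³.
(r₁/r₂)³ = (0.3333)³ = 0.03704.
B₂ ≈ 2.241×10⁻⁹ T.

B ≈ 2.24×10⁻⁹ T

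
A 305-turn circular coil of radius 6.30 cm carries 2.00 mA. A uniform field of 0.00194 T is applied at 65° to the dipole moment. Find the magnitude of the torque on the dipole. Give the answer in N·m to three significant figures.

τ ≈ 1.34×10⁻⁵ N·m

m = NIA = NIπa² = 305·(0.00200)·π·(0.0630)² = 0.007606 A·m².
Torque on a magnetic dipole: τ = mB sinθ.
τ = (0.007606)(0.00194)·sin65° = 1.337×10⁻⁵ N·m.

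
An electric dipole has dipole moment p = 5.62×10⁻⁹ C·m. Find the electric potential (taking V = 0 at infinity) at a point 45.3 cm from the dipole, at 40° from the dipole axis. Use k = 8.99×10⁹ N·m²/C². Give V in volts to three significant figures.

V ≈ 189 V

The dipole potential is V = kp cosθ / r².
V = (8.99×10⁹)(5.62×10⁻⁹)·cos40° / (0.453)² = 188.6 V.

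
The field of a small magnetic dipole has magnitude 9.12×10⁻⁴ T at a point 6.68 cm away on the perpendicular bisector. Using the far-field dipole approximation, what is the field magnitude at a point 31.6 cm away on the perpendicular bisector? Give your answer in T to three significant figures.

Dipole fields scale as 1/r³ in the far field; the geometry is the same at both points.
B₂ = B₁ · (r₁/r₂)³ = 9.12×10⁻⁴ · (6.68/31.6)³.
(r₁/r₂)³ = (0.2114)³ = 0.009446.
B₂ ≈ 8.615×10⁻⁶ T.

B ≈ 8.62×10⁻⁶ T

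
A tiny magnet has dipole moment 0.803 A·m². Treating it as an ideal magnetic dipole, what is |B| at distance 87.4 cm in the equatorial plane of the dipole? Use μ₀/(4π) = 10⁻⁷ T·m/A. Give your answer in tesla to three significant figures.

B ≈ 1.20×10⁻⁷ T

In the equatorial plane B = (μ₀/4π)·m/r³ (half the axial value).
B = (10⁻⁷)·(0.803) / (0.874)³ = 1.203×10⁻⁷ T.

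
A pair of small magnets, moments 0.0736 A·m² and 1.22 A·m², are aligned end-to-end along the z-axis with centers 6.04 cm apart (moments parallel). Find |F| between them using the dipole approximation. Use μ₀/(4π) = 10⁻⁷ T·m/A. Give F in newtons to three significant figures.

F ≈ 0.00405 N

On-axis B of dipole 1: B = (μ₀/4π)·2m₁/r³. Force on dipole 2: F = m₂·dB/dr.
dB/dr = −(μ₀/4π)·6m₁/r⁴, so |F| = (μ₀/4π)·6m₁m₂/r⁴.
F = 6(10⁻⁷)(0.0736)(1.22)/(0.0604)⁴ = 0.004048 N.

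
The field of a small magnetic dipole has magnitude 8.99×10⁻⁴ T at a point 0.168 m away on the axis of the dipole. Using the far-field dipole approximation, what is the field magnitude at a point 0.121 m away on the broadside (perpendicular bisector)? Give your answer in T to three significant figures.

B ≈ 0.00120 T

Dipole fields scale as 1/r³ in the far field.
The axial field is twice the equatorial field at the same r, so the geometry factor is 1/2.
B₂ = B₁ · (1/2) · (r₁/r₂)³ = 8.99×10⁻⁴ · 0.5 · (0.168/0.121)³.
(r₁/r₂)³ = (1.388)³ = 2.677.
B₂ ≈ 0.001203 T.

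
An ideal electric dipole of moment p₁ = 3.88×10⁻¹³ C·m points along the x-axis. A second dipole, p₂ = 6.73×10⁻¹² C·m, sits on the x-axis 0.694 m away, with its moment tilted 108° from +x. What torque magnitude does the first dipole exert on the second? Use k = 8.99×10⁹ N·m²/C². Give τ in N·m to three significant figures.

τ ≈ 1.34×10⁻¹³ N·m

The second dipole sits on the axis of the first, so the field there is axial: E₁ = 2kp₁/r³ along +x.
E₁ = 2(8.99×10⁹)(3.88×10⁻¹³)/(0.694)³ = 0.02087 N/C.
Torque on the second dipole: τ = p₂ E₁ sinθ.
τ = (6.73×10⁻¹²)(0.02087)·sin108° = 1.336×10⁻¹³ N·m.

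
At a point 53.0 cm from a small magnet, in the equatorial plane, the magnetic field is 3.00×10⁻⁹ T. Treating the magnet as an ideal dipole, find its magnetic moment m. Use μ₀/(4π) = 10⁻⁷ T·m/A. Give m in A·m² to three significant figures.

m ≈ 0.00447 A·m²

In the equatorial plane B = (μ₀/4π)·m/r³, so m = Br³·4π/(μ₀).
m = (3.00×10⁻⁹)·(0.530)³ / (10⁻⁷) = 0.004466 A·m².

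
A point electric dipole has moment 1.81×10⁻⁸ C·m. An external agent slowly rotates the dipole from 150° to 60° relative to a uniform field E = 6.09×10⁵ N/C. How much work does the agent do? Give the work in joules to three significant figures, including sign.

W ≈ -0.0151 J

W_ext = ΔU = U(θ₂) − U(θ₁) = −pE cosθ₂ − (−pE cosθ₁) = pE(cosθ₁ − cosθ₂).
W = (1.81×10⁻⁸)(6.09×10⁵)·(cos150° − cos60°) = (0.01102)·(-1.3660) = -0.01506 J.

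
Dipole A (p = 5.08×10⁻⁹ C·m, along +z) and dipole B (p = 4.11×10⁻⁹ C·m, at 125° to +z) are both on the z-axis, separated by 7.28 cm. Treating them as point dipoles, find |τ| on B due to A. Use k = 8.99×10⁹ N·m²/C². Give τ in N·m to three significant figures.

τ ≈ 7.97×10⁻⁴ N·m

The second dipole sits on the axis of the first, so the field there is axial: E₁ = 2kp₁/r³ along +z.
E₁ = 2(8.99×10⁹)(5.08×10⁻⁹)/(0.0728)³ = 2.367×10⁵ N/C.
Torque on the second dipole: τ = p₂ E₁ sinθ.
τ = (4.11×10⁻⁹)(2.367×10⁵)·sin125° = 7.970×10⁻⁴ N·m.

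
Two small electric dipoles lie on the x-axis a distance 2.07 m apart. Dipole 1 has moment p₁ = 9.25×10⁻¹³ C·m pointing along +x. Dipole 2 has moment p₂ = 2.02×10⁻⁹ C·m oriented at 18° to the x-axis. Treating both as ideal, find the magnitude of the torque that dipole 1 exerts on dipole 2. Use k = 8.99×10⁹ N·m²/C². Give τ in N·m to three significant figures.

τ ≈ 1.17×10⁻¹² N·m

The second dipole sits on the axis of the first, so the field there is axial: E₁ = 2kp₁/r³ along +x.
E₁ = 2(8.99×10⁹)(9.25×10⁻¹³)/(2.07)³ = 0.001875 N/C.
Torque on the second dipole: τ = p₂ E₁ sinθ.
τ = (2.02×10⁻⁹)(0.001875)·sin18° = 1.170×10⁻¹² N·m.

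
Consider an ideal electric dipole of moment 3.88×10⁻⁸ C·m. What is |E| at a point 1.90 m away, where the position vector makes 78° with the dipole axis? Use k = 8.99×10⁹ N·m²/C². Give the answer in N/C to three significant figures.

At angle θ the dipole field magnitude is E = (kp/r³)·√(1 + 3cos²θ).
kp/r³ = (8.99×10⁹)(3.88×10⁻⁸) / (1.90)³ = 50.85 N/C.
√(1 + 3cos²78°) = √(1 + 3·0.0432) = √1.1297 ≈ 1.0629.
E ≈ 50.85 × 1.063 = 54.05 N/C.

E ≈ 54.1 N/C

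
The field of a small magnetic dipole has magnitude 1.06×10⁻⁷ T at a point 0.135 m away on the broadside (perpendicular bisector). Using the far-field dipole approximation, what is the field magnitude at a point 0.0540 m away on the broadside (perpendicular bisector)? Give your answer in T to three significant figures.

Dipole fields scale as 1/r³ in the far field; the geometry is the same at both points.
B₂ = B₁ · (r₁/r₂)³ = 1.06×10⁻⁷ · (0.135/0.0540)³.
(r₁/r₂)³ = (2.5)³ = 15.62.
B₂ ≈ 1.656×10⁻⁶ T.

B ≈ 1.66×10⁻⁶ T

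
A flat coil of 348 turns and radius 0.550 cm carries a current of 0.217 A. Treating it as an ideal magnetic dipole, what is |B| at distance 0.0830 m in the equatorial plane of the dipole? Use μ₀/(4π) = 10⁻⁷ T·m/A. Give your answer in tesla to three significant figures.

B ≈ 1.26×10⁻⁶ T

m = NIA = NIπa² = 348·(0.217)·π·(0.00550)² = 0.007177 A·m².
In the equatorial plane B = (μ₀/4π)·m/r³ (half the axial value).
B = (10⁻⁷)·(0.007177) / (0.0830)³ = 1.255×10⁻⁶ T.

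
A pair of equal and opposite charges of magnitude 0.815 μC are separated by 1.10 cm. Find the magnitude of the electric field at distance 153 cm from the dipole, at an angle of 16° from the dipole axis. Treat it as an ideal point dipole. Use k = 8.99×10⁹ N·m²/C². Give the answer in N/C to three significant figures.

E ≈ 43.7 N/C

Dipole moment p = qd = (8.15×10⁻⁷ C)(0.0110 m) = 8.965×10⁻⁹ C·m.
At angle θ the dipole field magnitude is E = (kp/r³)·√(1 + 3cos²θ).
kp/r³ = (8.99×10⁹)(8.965×10⁻⁹) / (1.53)³ = 22.50 N/C.
√(1 + 3cos²16°) = √(1 + 3·0.9240) = √3.7721 ≈ 1.9422.
E ≈ 22.50 × 1.942 = 43.70 N/C.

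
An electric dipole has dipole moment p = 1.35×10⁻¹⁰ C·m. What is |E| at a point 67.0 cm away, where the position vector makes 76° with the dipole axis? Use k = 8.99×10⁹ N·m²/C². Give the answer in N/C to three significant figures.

E ≈ 4.38 N/C

At angle θ the dipole field magnitude is E = (kp/r³)·√(1 + 3cos²θ).
kp/r³ = (8.99×10⁹)(1.35×10⁻¹⁰) / (0.670)³ = 4.035 N/C.
√(1 + 3cos²76°) = √(1 + 3·0.0585) = √1.1756 ≈ 1.0842.
E ≈ 4.035 × 1.084 = 4.375 N/C.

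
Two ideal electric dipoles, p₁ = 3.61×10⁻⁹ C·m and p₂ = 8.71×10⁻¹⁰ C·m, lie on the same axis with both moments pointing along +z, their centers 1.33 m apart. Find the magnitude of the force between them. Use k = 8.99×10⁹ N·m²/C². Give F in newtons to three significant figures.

F ≈ 5.42×10⁻⁸ N

On-axis field of dipole 1 at distance r: E = 2kp₁/r³. Force on dipole 2 is F = p₂·dE/dr (gradient along axis).
dE/dr = −6kp₁/r⁴, so |F| = 6kp₁p₂/r⁴ (attractive for aligned moments).
F = 6(8.99×10⁹)(3.61×10⁻⁹)(8.71×10⁻¹⁰)/(1.33)⁴ = 5.420×10⁻⁸ N.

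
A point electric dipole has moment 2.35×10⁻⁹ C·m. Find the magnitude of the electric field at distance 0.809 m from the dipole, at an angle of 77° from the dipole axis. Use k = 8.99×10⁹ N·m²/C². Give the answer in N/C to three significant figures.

E ≈ 42.8 N/C

At angle θ the dipole field magnitude is E = (kp/r³)·√(1 + 3cos²θ).
kp/r³ = (8.99×10⁹)(2.35×10⁻⁹) / (0.809)³ = 39.90 N/C.
√(1 + 3cos²77°) = √(1 + 3·0.0506) = √1.1518 ≈ 1.0732.
E ≈ 39.90 × 1.073 = 42.82 N/C.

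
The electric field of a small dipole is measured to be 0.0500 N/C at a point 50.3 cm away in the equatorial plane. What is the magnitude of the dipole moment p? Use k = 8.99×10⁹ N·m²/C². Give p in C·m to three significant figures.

In the equatorial plane E = kp/r³, so p = Er³/(k).
p = (0.0500)·(0.503)³ / (8.99×10⁹) = 7.078×10⁻¹³ C·m.

p ≈ 7.08×10⁻¹³ C·m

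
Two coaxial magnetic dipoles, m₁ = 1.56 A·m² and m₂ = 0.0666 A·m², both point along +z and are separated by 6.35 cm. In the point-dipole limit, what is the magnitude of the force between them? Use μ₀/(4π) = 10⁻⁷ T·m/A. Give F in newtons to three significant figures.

On-axis B of dipole 1: B = (μ₀/4π)·2m₁/r³. Force on dipole 2: F = m₂·dB/dr.
dB/dr = −(μ₀/4π)·6m₁/r⁴, so |F| = (μ₀/4π)·6m₁m₂/r⁴.
F = 6(10⁻⁷)(1.56)(0.0666)/(0.0635)⁴ = 0.003834 N.

F ≈ 0.00383 N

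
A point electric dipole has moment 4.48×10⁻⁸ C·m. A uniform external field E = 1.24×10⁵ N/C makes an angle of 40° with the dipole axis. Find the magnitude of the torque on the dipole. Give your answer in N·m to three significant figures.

Torque on an electric dipole: τ = pE sinθ.
τ = (4.48×10⁻⁸)(1.24×10⁵)·sin40° = 0.003571 N·m.

τ ≈ 0.00357 N·m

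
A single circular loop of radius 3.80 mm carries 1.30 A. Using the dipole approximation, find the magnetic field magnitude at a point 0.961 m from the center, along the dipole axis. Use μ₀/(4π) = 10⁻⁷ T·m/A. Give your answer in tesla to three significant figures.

B ≈ 1.33×10⁻¹¹ T

Magnetic moment m = IA = Iπa² = (1.30)·π·(0.00380)² = 5.897×10⁻⁵ A·m².
On axis B = (μ₀/4π)·2m/r³.
B = 2·(10⁻⁷)·(5.897×10⁻⁵) / (0.961)³ = 1.329×10⁻¹¹ T.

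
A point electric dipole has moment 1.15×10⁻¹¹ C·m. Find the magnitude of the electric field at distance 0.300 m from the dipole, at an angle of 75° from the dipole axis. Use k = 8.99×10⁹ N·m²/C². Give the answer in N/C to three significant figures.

E ≈ 4.20 N/C

At angle θ the dipole field magnitude is E = (kp/r³)·√(1 + 3cos²θ).
kp/r³ = (8.99×10⁹)(1.15×10⁻¹¹) / (0.300)³ = 3.829 N/C.
√(1 + 3cos²75°) = √(1 + 3·0.0670) = √1.2010 ≈ 1.0959.
E ≈ 3.829 × 1.096 = 4.196 N/C.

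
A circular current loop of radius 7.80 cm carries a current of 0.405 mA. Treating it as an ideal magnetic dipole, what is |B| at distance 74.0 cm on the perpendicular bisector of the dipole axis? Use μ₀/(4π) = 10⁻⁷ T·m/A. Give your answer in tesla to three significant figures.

B ≈ 1.91×10⁻¹² T

Magnetic moment m = IA = Iπa² = (4.05×10⁻⁴)·π·(0.0780)² = 7.741×10⁻⁶ A·m².
In the equatorial plane B = (μ₀/4π)·m/r³ (half the axial value).
B = (10⁻⁷)·(7.741×10⁻⁶) / (0.740)³ = 1.910×10⁻¹² T.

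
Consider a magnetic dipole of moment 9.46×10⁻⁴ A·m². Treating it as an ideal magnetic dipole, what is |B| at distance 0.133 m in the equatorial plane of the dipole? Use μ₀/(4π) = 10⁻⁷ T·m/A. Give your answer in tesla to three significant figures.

B ≈ 4.02×10⁻⁸ T

In the equatorial plane B = (μ₀/4π)·m/r³ (half the axial value).
B = (10⁻⁷)·(9.46×10⁻⁴) / (0.133)³ = 4.021×10⁻⁸ T.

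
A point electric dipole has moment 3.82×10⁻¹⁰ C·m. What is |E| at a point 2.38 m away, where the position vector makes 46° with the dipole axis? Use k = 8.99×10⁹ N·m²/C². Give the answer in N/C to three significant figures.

E ≈ 0.399 N/C

At angle θ the dipole field magnitude is E = (kp/r³)·√(1 + 3cos²θ).
kp/r³ = (8.99×10⁹)(3.82×10⁻¹⁰) / (2.38)³ = 0.2547 N/C.
√(1 + 3cos²46°) = √(1 + 3·0.4826) = √2.4477 ≈ 1.5645.
E ≈ 0.2547 × 1.564 = 0.3985 N/C.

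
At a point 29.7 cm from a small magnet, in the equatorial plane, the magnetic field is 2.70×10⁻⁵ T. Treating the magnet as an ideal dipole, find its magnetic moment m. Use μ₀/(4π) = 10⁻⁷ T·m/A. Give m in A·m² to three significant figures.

In the equatorial plane B = (μ₀/4π)·m/r³, so m = Br³·4π/(μ₀).
m = (2.70×10⁻⁵)·(0.297)³ / (10⁻⁷) = 7.073 A·m².

m ≈ 7.07 A·m²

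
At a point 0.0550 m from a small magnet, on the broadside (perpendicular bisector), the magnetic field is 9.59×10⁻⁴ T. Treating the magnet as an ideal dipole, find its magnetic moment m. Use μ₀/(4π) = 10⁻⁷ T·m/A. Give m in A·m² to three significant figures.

m ≈ 1.60 A·m²

In the equatorial plane B = (μ₀/4π)·m/r³, so m = Br³·4π/(μ₀).
m = (9.59×10⁻⁴)·(0.0550)³ / (10⁻⁷) = 1.596 A·m².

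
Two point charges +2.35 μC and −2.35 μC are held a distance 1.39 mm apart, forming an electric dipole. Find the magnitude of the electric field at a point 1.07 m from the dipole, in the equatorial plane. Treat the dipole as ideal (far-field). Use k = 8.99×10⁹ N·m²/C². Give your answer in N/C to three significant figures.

Dipole moment p = qd = (2.35×10⁻⁶ C)(0.00139 m) = 3.267×10⁻⁹ C·m.
In the equatorial plane E = kp/r³.
E = (8.99×10⁹)(3.267×10⁻⁹) / (1.07)³ = 23.97 N/C.

E ≈ 24.0 N/C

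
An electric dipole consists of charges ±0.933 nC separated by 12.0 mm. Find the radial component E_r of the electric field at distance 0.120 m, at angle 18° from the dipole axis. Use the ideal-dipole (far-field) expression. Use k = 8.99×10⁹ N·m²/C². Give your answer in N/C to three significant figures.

E_r ≈ 111 N/C

Dipole moment p = qd = (9.33×10⁻¹⁰ C)(0.0120 m) = 1.12×10⁻¹¹ C·m.
For a dipole, E_r = (2kp cosθ)/r³.
kp/r³ = (8.99×10⁹)(1.12×10⁻¹¹)/(0.120)³ = 58.27 N/C.
E_r = 2·58.27·cos18° = 110.8 N/C.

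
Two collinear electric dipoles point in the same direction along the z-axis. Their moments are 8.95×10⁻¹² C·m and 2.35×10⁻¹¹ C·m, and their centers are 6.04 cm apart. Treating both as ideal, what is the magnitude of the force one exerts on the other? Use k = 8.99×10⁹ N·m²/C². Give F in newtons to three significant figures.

F ≈ 8.52×10⁻⁷ N

On-axis field of dipole 1 at distance r: E = 2kp₁/r³. Force on dipole 2 is F = p₂·dE/dr (gradient along axis).
dE/dr = −6kp₁/r⁴, so |F| = 6kp₁p₂/r⁴ (attractive for aligned moments).
F = 6(8.99×10⁹)(8.95×10⁻¹²)(2.35×10⁻¹¹)/(0.0604)⁴ = 8.524×10⁻⁷ N.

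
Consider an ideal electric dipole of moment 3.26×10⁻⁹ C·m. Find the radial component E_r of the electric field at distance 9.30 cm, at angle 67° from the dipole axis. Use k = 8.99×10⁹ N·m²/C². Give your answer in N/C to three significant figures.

For a dipole, E_r = (2kp cosθ)/r³.
kp/r³ = (8.99×10⁹)(3.26×10⁻⁹)/(0.0930)³ = 3.644×10⁴ N/C.
E_r = 2·3.644×10⁴·cos67° = 2.847×10⁴ N/C.

E_r ≈ 2.85×10⁴ N/C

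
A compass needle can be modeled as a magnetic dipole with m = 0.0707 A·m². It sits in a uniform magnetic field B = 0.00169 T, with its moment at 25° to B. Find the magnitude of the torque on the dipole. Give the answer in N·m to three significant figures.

Torque on a magnetic dipole: τ = mB sinθ.
τ = (0.0707)(0.00169)·sin25° = 5.050×10⁻⁵ N·m.

τ ≈ 5.05×10⁻⁵ N·m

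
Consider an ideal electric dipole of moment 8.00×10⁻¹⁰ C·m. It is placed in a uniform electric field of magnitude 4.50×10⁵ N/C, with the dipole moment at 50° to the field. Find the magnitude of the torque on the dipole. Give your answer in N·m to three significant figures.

Torque on an electric dipole: τ = pE sinθ.
τ = (8.00×10⁻¹⁰)(4.50×10⁵)·sin50° = 2.758×10⁻⁴ N·m.

τ ≈ 2.76×10⁻⁴ N·m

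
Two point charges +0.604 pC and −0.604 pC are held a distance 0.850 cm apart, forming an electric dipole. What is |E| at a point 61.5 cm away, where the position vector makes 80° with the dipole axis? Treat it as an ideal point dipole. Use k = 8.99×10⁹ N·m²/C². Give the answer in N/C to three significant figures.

E ≈ 2.07×10⁻⁴ N/C

Dipole moment p = qd = (6.04×10⁻¹³ C)(0.00850 m) = 5.134×10⁻¹⁵ C·m.
At angle θ the dipole field magnitude is E = (kp/r³)·√(1 + 3cos²θ).
kp/r³ = (8.99×10⁹)(5.134×10⁻¹⁵) / (0.615)³ = 1.984×10⁻⁴ N/C.
√(1 + 3cos²80°) = √(1 + 3·0.0302) = √1.0905 ≈ 1.0443.
E ≈ 1.984×10⁻⁴ × 1.044 = 2.072×10⁻⁴ N/C.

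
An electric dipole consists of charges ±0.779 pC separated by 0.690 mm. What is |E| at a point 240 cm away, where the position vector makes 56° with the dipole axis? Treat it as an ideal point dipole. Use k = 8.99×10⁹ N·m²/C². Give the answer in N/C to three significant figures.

E ≈ 4.87×10⁻⁷ N/C

Dipole moment p = qd = (7.79×10⁻¹³ C)(6.90×10⁻⁴ m) = 5.375×10⁻¹⁶ C·m.
At angle θ the dipole field magnitude is E = (kp/r³)·√(1 + 3cos²θ).
kp/r³ = (8.99×10⁹)(5.375×10⁻¹⁶) / (2.40)³ = 3.495×10⁻⁷ N/C.
√(1 + 3cos²56°) = √(1 + 3·0.3127) = √1.9381 ≈ 1.3922.
E ≈ 3.495×10⁻⁷ × 1.392 = 4.866×10⁻⁷ N/C.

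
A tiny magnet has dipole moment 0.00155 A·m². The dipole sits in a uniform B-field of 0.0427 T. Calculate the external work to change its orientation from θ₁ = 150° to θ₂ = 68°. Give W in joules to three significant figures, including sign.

W_ext = ΔU = −mB cosθ₂ + mB cosθ₁ = mB(cosθ₁ − cosθ₂).
W = (0.00155)(0.0427)·(cos150° − cos68°) = (6.618×10⁻⁵)·(-1.2406) = -8.211×10⁻⁵ J.

W ≈ -8.21×10⁻⁵ J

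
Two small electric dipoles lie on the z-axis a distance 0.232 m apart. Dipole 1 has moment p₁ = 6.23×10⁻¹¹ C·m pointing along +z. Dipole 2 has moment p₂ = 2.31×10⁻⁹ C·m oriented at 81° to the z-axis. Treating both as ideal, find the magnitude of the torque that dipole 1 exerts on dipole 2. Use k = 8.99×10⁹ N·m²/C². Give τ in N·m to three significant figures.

τ ≈ 2.05×10⁻⁷ N·m

The second dipole sits on the axis of the first, so the field there is axial: E₁ = 2kp₁/r³ along +z.
E₁ = 2(8.99×10⁹)(6.23×10⁻¹¹)/(0.232)³ = 89.70 N/C.
Torque on the second dipole: τ = p₂ E₁ sinθ.
τ = (2.31×10⁻⁹)(89.70)·sin81° = 2.047×10⁻⁷ N·m.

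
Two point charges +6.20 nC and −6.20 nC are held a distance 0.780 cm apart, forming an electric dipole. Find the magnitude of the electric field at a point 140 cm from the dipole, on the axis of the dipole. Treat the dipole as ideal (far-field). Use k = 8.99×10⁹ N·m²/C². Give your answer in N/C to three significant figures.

E ≈ 0.317 N/C

Dipole moment p = qd = (6.20×10⁻⁹ C)(0.00780 m) = 4.836×10⁻¹¹ C·m.
On the dipole axis E = 2kp/r³.
E = 2·(8.99×10⁹)(4.836×10⁻¹¹) / (1.40)³ = 0.3169 N/C.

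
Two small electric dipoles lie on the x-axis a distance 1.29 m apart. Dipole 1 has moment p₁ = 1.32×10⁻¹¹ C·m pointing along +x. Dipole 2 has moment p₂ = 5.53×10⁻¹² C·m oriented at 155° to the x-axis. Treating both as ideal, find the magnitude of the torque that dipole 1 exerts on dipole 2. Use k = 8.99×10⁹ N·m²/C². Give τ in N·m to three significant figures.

The second dipole sits on the axis of the first, so the field there is axial: E₁ = 2kp₁/r³ along +x.
E₁ = 2(8.99×10⁹)(1.32×10⁻¹¹)/(1.29)³ = 0.1106 N/C.
Torque on the second dipole: τ = p₂ E₁ sinθ.
τ = (5.53×10⁻¹²)(0.1106)·sin155° = 2.584×10⁻¹³ N·m.

τ ≈ 2.58×10⁻¹³ N·m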